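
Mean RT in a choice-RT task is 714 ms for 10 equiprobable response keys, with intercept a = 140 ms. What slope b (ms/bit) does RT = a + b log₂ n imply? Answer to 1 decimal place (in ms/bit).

b = (714 − 140) / log₂(10) = 574 / 3.3219 = 172.791 ms/bit.

172.8 ms/bit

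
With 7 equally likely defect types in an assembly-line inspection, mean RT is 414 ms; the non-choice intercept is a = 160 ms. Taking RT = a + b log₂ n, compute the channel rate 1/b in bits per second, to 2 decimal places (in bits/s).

11.05 bits/s

Choice component = 414 − 160 = 254 ms over log₂(7) = 2.8074 bits.
b = 254 / 2.8074 = 90.477 ms/bit, so 1/b = 11.053 bits/s.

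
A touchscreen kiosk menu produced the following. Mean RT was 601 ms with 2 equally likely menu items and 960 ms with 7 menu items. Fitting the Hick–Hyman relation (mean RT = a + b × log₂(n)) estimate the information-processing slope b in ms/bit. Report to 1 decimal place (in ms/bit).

Slope: b = (960 − 601) / (log₂ 7 − log₂ 2) = 359/1.8074 = 198.633 ms/bit.

198.6 ms/bit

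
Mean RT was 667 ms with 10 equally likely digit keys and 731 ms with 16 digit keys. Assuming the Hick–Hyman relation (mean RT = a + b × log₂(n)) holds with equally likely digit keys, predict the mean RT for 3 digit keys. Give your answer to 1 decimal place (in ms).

503.1 ms

Solve the two-equation system in a and b:
  b = (731 − 667) / (log₂ 16 − log₂ 10) = 64 / (4 − 3.3219) = 94.385 ms/bit
  a = 667 − 94.385 × 3.3219 = 353.459 ms
Then RT(3) = 353.459 + 94.385 × log₂ 3 = 353.459 + 94.385 × 1.5850 ≈ 503.056 ms.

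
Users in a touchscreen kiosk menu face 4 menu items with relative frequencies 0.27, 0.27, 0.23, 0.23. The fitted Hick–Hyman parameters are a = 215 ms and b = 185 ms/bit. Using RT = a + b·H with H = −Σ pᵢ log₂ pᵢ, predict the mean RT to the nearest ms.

584 ms

Entropy contributions −pᵢ log₂ pᵢ: 0.5100, 0.5100, 0.4877, 0.4877; sum H = 1.9954 bits.
RT = a + bH = 215 + 185·1.9954 = 584.15 ms.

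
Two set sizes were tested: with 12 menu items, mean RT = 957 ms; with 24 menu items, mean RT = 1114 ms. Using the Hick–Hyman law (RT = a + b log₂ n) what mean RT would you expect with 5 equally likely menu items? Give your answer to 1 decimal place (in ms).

With log₂ n on the abscissa the relation is linear; from the two conditions:
  b = (1114 − 957) / (log₂ 24 − log₂ 12) = 157 / (4.5850 − 3.5850) = 157.000 ms/bit
  a = 957 − 157.000 × 3.5850 = 394.161 ms
Then RT(5) = 394.161 + 157.000 × log₂ 5 = 394.161 + 157.000 × 2.3219 ≈ 758.704 ms.

758.7 ms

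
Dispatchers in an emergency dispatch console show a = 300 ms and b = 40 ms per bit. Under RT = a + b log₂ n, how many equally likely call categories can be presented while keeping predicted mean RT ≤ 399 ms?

Information budget: (399 − 300)/40 = 2.4750 bits, so n ≤ 2^2.4750 = 5.560 → at most 5.

5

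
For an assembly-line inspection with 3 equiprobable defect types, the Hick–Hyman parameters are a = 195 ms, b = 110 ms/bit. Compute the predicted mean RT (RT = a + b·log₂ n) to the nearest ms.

log₂(3) = 1.5850 bits, so RT = 195 + 110 × 1.5850 ≈ 369.346 ms.

369 ms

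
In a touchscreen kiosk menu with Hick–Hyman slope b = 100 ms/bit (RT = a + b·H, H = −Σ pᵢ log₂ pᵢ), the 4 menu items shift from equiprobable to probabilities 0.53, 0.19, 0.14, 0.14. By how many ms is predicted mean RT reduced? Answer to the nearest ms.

27 ms

Equiprobable entropy H₀ = log₂ 4 = 2.0000 bits.
Skewed entropy H = −Σ pᵢ log₂ pᵢ = 1.7349 bits.
ΔRT = b·(H₀ − H) = 100 × 0.2651 = 26.51 ms.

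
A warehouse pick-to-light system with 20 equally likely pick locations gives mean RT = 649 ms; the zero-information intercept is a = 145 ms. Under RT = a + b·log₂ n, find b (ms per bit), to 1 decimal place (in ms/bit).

b = (649 − 145) / log₂(20) = 504 / 4.3219 = 116.615 ms/bit.

116.6 ms/bit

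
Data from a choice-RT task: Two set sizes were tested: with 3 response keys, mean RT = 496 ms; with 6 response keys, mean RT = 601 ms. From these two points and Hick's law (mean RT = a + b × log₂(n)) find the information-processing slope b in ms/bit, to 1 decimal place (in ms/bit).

105.0 ms/bit

b = (RT₂ − RT₁)/(log₂ n₂ − log₂ n₁) = (601 − 496)/(2.5850 − 1.5850) = 105.000 ms/bit.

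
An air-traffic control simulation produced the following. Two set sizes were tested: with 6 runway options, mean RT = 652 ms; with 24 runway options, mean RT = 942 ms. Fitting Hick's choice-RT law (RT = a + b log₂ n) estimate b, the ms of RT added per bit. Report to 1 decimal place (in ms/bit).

145.0 ms/bit

b = (RT₂ − RT₁)/(log₂ n₂ − log₂ n₁) = (942 − 652)/(4.5850 − 2.5850) = 145.000 ms/bit.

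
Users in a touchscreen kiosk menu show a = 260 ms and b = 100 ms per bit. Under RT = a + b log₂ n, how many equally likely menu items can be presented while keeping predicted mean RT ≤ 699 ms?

Information budget: (699 − 260)/100 = 4.3900 bits, so n ≤ 2^4.3900 = 20.966 → at most 20.

20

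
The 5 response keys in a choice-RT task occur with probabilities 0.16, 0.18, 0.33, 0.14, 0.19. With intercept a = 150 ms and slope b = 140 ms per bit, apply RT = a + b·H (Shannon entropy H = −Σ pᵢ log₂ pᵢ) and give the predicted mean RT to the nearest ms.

H = 0.16·log₂(1/0.16) + 0.18·log₂(1/0.18) + 0.33·log₂(1/0.33) + 0.14·log₂(1/0.14) + 0.19·log₂(1/0.19) = 2.2485 bits.
RT = 150 + 140 × 2.2485 = 464.79 ms.

465 ms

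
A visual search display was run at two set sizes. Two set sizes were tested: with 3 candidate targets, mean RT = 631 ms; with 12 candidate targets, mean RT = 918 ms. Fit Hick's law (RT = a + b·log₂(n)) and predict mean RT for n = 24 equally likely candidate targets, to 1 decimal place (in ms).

1061.5 ms

Fit slope and intercept:
  b = (918 − 631) / (log₂ 12 − log₂ 3) = 287 / (3.5850 − 1.5850) = 143.500 ms/bit
  a = 631 − 143.500 × 1.5850 = 403.558 ms
Then RT(24) = 403.558 + 143.500 × log₂ 24 = 403.558 + 143.500 × 4.5850 ≈ 1061.500 ms.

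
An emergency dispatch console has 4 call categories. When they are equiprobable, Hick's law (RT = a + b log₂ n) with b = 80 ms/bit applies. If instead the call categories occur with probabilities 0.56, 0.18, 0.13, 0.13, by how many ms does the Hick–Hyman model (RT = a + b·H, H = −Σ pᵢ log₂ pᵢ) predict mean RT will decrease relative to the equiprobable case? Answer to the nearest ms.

The RT saving is b·ΔH. Equiprobable H₀ = log₂(4) = 2.0000 bits; with the given probabilities H = 1.6790 bits.
b·(H₀ − H) = 80 × (2.0000 − 1.6790) = 25.68 ms.

26 ms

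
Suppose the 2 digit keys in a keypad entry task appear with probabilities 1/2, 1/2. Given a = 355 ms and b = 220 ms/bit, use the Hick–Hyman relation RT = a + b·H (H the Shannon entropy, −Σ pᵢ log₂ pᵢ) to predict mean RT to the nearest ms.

575 ms

Each term −pᵢ log₂ pᵢ: 0.5·1 + 0.5·1; summed, H = 1.000 bits.
Mean RT = a + bH = 355 + 220·1.000 = 575.00 ms.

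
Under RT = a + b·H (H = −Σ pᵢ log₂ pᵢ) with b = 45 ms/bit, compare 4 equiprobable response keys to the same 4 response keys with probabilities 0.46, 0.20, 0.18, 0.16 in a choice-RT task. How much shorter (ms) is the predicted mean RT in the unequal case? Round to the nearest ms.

Equiprobable entropy H₀ = log₂ 4 = 2.0000 bits.
Skewed entropy H = −Σ pᵢ log₂ pᵢ = 1.8480 bits.
ΔRT = b·(H₀ − H) = 45 × 0.1520 = 6.84 ms.

7 ms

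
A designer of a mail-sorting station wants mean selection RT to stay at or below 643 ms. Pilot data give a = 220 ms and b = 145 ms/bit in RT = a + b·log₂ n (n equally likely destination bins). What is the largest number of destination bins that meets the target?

145·log₂ n ≤ 643 − 220 = 423, giving log₂ n ≤ 2.9172 and n ≤ 7.554. The largest whole number is 7.

7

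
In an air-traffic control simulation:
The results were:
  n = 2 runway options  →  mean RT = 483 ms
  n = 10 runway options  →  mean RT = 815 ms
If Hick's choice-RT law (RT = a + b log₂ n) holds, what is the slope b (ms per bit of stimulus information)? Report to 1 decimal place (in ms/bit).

143.0 ms/bit

Slope: b = (815 − 483) / (log₂ 10 − log₂ 2) = 332/2.3219 = 142.985 ms/bit.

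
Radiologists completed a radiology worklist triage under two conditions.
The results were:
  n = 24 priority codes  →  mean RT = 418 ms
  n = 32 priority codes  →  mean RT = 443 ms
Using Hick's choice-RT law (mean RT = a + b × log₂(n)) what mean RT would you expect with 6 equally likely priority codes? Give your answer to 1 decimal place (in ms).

297.5 ms

RT is linear in log₂ n, so two points fix the line:
  b = (443 − 418) / (log₂ 32 − log₂ 24) = 25 / (5 − 4.5850) = 60.236 ms/bit
  a = 418 − 60.236 × 4.5850 = 141.822 ms
Then RT(6) = 141.822 + 60.236 × log₂ 6 = 141.822 + 60.236 × 2.5850 ≈ 297.529 ms.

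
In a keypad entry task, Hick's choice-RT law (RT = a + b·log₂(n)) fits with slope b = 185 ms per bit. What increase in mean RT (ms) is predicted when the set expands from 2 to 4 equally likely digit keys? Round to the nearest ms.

185 ms

ΔRT = (a + b log₂ n₂) − (a + b log₂ n₁) = b·(log₂ n₂ − log₂ n₁).
log₂(4) − log₂(2) = log₂(4/2) = log₂(2) = 1.
ΔRT = 185 × 1.0000 = 185.000 ms.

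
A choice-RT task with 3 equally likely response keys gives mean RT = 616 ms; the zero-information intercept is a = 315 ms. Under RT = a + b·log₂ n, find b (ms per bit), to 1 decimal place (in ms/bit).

189.9 ms/bit

3 alternatives carry log₂ 3 = 1.5850 bits; the choice cost is 616 − 315 = 301 ms, so b = 301/1.5850 = 189.910 ms/bit.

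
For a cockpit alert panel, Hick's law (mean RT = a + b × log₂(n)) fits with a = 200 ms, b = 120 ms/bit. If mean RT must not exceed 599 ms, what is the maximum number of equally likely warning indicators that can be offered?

Information budget: (599 − 200)/120 = 3.3250 bits, so n ≤ 2^3.3250 = 10.021 → at most 10.

10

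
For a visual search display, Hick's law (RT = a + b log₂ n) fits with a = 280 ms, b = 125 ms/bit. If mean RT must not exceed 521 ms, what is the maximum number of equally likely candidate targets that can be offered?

3

Set 280 + 125·log₂ n ≤ 521 → log₂ n ≤ (521 − 280)/125 = 1.9280.
So n ≤ 2^1.9280 = 3.805; the largest integer n is 3.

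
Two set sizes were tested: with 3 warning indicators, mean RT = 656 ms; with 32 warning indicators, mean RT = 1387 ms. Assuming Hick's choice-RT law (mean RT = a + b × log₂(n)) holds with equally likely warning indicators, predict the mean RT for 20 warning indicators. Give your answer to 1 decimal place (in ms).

Fit slope and intercept:
  b = (1387 − 656) / (log₂ 32 − log₂ 3) = 731 / (5 − 1.5850) = 214.053 ms/bit
  a = 656 − 214.053 × 1.5850 = 316.734 ms
Then RT(20) = 316.734 + 214.053 × log₂ 20 = 316.734 + 214.053 × 4.3219 ≈ 1241.856 ms.

1241.9 ms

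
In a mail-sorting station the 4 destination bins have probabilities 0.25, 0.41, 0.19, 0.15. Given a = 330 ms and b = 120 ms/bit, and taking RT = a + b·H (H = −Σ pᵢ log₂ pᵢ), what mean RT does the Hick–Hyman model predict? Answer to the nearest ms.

557 ms

H = 0.25·log₂(1/0.25) + 0.41·log₂(1/0.41) + 0.19·log₂(1/0.19) + 0.15·log₂(1/0.15) = 1.8932 bits.
RT = 330 + 120 × 1.8932 = 557.18 ms.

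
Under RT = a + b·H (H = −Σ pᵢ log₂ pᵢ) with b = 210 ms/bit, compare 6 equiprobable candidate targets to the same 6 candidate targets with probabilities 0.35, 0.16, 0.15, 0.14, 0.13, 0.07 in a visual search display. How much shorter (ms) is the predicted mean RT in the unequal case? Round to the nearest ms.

Equiprobable entropy H₀ = log₂ 6 = 2.5850 bits.
Skewed entropy H = −Σ pᵢ log₂ pᵢ = 2.4120 bits.
ΔRT = b·(H₀ − H) = 210 × 0.1730 = 36.33 ms.

36 ms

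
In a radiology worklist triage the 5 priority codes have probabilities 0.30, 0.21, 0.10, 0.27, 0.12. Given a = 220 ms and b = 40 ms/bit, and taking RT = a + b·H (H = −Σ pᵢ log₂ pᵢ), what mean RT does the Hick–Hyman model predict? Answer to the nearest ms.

Entropy contributions −pᵢ log₂ pᵢ: 0.5211, 0.4728, 0.3322, 0.5100, 0.3671; sum H = 2.2032 bits.
RT = a + bH = 220 + 40·2.2032 = 308.13 ms.

308 ms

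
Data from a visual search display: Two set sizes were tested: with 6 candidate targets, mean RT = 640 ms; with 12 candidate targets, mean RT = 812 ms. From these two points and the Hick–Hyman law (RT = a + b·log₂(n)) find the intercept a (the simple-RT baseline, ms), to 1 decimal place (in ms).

Slope: b = (812 − 640) / (log₂ 12 − log₂ 6) = 172/1.0000 = 172.000 ms/bit.
Intercept: a = 640 − 172.000·log₂(6) = 195.386 ms.

195.4 ms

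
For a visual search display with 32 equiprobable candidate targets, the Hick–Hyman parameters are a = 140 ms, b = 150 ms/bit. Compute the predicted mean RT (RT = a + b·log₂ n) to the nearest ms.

log₂(32) = 5 bits, so RT = 140 + 150 × 5 ≈ 890.000 ms.

890 ms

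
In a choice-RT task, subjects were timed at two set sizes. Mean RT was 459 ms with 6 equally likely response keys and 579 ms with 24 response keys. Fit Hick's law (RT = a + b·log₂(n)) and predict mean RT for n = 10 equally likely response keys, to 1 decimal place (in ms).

503.2 ms

With log₂ n on the abscissa the relation is linear; from the two conditions:
  b = (579 − 459) / (log₂ 24 − log₂ 6) = 120 / (4.5850 − 2.5850) = 60.000 ms/bit
  a = 459 − 60.000 × 2.5850 = 303.902 ms
Then RT(10) = 303.902 + 60.000 × log₂ 10 = 303.902 + 60.000 × 3.3219 ≈ 503.218 ms.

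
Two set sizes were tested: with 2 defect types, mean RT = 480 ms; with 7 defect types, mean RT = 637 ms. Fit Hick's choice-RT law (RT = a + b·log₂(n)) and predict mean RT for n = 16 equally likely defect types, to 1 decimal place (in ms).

740.6 ms

RT is linear in log₂ n, so two points fix the line:
  b = (637 − 480) / (log₂ 7 − log₂ 2) = 157 / (2.8074 − 1) = 86.867 ms/bit
  a = 480 − 86.867 × 1 = 393.133 ms
Then RT(16) = 393.133 + 86.867 × log₂ 16 = 393.133 + 86.867 × 4 ≈ 740.602 ms.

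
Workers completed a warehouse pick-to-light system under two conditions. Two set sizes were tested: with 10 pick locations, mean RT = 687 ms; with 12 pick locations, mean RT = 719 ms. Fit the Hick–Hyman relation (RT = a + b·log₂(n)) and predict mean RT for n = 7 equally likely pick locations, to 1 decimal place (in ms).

With log₂ n on the abscissa the relation is linear; from the two conditions:
  b = (719 − 687) / (log₂ 12 − log₂ 10) = 32 / (3.5850 − 3.3219) = 121.657 ms/bit
  a = 687 − 121.657 × 3.3219 = 282.864 ms
Then RT(7) = 282.864 + 121.657 × log₂ 7 = 282.864 + 121.657 × 2.8074 ≈ 624.399 ms.

624.4 ms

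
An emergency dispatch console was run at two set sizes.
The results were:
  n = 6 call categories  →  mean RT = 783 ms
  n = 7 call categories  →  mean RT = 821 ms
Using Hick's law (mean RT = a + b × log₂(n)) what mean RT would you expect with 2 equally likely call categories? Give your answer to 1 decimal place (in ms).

512.2 ms

Solve the two-equation system in a and b:
  b = (821 − 783) / (log₂ 7 − log₂ 6) = 38 / (2.8074 − 2.5850) = 170.869 ms/bit
  a = 783 − 170.869 × 2.5850 = 341.310 ms
Then RT(2) = 341.310 + 170.869 × log₂ 2 = 341.310 + 170.869 × 1 ≈ 512.179 ms.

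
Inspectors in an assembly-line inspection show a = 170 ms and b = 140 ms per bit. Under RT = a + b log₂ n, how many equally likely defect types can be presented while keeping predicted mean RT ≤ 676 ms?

Information budget: (676 − 170)/140 = 3.6143 bits, so n ≤ 2^3.6143 = 12.246 → at most 12.

12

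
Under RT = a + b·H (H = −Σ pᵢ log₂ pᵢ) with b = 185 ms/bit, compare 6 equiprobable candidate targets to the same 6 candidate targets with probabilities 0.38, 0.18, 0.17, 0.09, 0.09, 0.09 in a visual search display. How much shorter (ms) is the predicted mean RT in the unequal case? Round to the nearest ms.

Equiprobable entropy H₀ = log₂ 6 = 2.5850 bits.
Skewed entropy H = −Σ pᵢ log₂ pᵢ = 2.3483 bits.
ΔRT = b·(H₀ − H) = 185 × 0.2367 = 43.78 ms.

44 ms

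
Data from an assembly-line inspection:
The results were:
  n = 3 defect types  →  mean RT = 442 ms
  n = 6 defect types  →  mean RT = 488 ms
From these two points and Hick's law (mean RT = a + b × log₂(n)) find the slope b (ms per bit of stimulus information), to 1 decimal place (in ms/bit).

b = (RT₂ − RT₁)/(log₂ n₂ − log₂ n₁) = (488 − 442)/(2.5850 − 1.5850) = 46.000 ms/bit.

46.0 ms/bit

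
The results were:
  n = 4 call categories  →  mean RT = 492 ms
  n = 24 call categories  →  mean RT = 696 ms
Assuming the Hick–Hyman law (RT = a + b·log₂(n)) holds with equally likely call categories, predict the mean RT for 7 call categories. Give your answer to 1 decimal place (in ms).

555.7 ms

RT is linear in log₂ n, so two points fix the line:
  b = (696 − 492) / (log₂ 24 − log₂ 4) = 204 / (4.5850 − 2) = 78.918 ms/bit
  a = 492 − 78.918 × 2 = 334.164 ms
Then RT(7) = 334.164 + 78.918 × log₂ 7 = 334.164 + 78.918 × 2.8074 ≈ 555.715 ms.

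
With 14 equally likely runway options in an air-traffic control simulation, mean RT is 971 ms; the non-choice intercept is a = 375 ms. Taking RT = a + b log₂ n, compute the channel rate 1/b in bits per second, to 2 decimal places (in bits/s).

6.39 bits/s

Choice component = 971 − 375 = 596 ms over log₂(14) = 3.8074 bits.
b = 596 / 3.8074 = 156.539 ms/bit, so 1/b = 6.388 bits/s.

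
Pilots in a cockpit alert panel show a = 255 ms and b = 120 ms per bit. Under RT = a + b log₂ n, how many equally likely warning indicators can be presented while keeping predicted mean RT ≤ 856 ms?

32

Information budget: (856 − 255)/120 = 5.0083 bits, so n ≤ 2^5.0083 = 32.185 → at most 32.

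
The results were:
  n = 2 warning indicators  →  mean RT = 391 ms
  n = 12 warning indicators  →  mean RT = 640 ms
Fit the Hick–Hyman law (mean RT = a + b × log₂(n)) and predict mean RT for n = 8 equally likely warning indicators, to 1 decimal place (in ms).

583.7 ms

Fit slope and intercept:
  b = (640 − 391) / (log₂ 12 − log₂ 2) = 249 / (3.5850 − 1) = 96.326 ms/bit
  a = 391 − 96.326 × 1 = 294.674 ms
Then RT(8) = 294.674 + 96.326 × log₂ 8 = 294.674 + 96.326 × 3 ≈ 583.653 ms.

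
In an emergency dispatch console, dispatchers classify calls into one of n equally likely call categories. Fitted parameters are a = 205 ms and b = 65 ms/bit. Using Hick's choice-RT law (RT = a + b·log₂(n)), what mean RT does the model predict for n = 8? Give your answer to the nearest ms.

log₂(8) = 3 bits, so RT = 205 + 65 × 3 ≈ 400.000 ms.

400 ms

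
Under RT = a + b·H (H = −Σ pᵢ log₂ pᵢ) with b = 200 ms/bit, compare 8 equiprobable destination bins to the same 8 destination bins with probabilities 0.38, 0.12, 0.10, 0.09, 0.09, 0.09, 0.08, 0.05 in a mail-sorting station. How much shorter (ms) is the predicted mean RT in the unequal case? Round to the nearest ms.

The RT saving is b·ΔH. Equiprobable H₀ = log₂(8) = 3.0000 bits; with the given probabilities H = 2.6753 bits.
b·(H₀ − H) = 200 × (3.0000 − 2.6753) = 64.94 ms.

65 ms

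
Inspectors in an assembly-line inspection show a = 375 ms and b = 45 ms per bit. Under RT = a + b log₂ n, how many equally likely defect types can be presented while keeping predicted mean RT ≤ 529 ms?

10

Information budget: (529 − 375)/45 = 3.4222 bits, so n ≤ 2^3.4222 = 10.720 → at most 10.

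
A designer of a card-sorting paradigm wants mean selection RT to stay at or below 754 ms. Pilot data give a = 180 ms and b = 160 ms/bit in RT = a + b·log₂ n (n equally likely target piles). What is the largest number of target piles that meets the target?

12

Information budget: (754 − 180)/160 = 3.5875 bits, so n ≤ 2^3.5875 = 12.021 → at most 12.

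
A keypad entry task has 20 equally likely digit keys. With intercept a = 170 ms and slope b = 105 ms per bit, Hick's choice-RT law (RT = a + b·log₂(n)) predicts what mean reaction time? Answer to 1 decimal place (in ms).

log₂(20) = 4.3219 bits, so RT = 170 + 105 × 4.3219 ≈ 623.802 ms.

623.8 ms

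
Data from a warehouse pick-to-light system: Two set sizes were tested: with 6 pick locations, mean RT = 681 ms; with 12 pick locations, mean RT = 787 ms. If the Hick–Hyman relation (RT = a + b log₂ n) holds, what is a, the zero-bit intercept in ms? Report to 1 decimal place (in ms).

407.0 ms

The slope on a log₂ axis is (787 − 681) / (3.5850 − 2.5850) = 106.000 ms/bit.
a = RT₁ − b·log₂ n₁ = 681 − 106.000 × 2.5850 = 406.994 ms.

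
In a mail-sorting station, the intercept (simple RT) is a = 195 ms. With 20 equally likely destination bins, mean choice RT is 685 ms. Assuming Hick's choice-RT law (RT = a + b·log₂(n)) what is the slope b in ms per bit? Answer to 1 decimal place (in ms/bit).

113.4 ms/bit

20 alternatives carry log₂ 20 = 4.3219 bits; the choice cost is 685 − 195 = 490 ms, so b = 490/4.3219 = 113.375 ms/bit.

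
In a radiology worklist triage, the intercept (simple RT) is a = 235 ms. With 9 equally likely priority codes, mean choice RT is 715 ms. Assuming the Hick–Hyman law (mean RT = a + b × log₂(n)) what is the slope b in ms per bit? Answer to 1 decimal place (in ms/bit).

151.4 ms/bit

b = (715 − 235) / log₂(9) = 480 / 3.1699 = 151.423 ms/bit.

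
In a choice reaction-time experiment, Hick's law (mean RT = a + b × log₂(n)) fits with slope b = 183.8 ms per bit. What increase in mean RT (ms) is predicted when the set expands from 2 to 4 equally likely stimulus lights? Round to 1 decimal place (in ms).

183.8 ms

ΔRT = (a + b log₂ n₂) − (a + b log₂ n₁) = b·(log₂ n₂ − log₂ n₁).
log₂(4) − log₂(2) = log₂(4/2) = log₂(2) = 1.
ΔRT = 183.8 × 1.0000 = 183.800 ms.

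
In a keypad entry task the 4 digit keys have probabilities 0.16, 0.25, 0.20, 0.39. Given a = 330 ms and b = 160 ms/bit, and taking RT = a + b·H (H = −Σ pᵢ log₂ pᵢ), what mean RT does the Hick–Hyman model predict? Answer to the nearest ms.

H = 0.16·log₂(1/0.16) + 0.25·log₂(1/0.25) + 0.20·log₂(1/0.20) + 0.39·log₂(1/0.39) = 1.9172 bits.
RT = 330 + 160 × 1.9172 = 636.75 ms.

637 ms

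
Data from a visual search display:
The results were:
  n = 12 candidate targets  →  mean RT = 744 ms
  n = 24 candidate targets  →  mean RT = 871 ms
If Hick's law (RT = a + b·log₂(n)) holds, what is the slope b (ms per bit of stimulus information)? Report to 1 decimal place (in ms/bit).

Slope: b = (871 − 744) / (log₂ 24 − log₂ 12) = 127/1.0000 = 127.000 ms/bit.

127.0 ms/bit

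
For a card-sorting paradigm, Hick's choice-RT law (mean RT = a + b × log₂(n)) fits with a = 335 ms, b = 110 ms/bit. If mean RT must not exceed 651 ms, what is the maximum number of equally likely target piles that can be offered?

Set 335 + 110·log₂ n ≤ 651 → log₂ n ≤ (651 − 335)/110 = 2.8727.
So n ≤ 2^2.8727 = 7.324; the largest integer n is 7.

7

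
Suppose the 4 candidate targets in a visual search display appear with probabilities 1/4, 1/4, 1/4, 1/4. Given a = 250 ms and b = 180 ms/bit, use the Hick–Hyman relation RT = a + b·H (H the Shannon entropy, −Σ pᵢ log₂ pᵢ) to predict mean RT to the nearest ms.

610 ms

H = −Σ pᵢ log₂ pᵢ = 0.25·2 + 0.25·2 + 0.25·2 + 0.25·2 = 2.000 bits.
RT = 250 + 180 × 2.000 = 610.00 ms.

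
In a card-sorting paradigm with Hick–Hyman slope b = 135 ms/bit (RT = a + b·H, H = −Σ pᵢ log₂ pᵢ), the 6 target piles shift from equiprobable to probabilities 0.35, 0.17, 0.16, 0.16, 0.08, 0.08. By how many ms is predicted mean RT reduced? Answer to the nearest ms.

26 ms

The RT saving is b·ΔH. Equiprobable H₀ = log₂(6) = 2.5850 bits; with the given probabilities H = 2.3937 bits.
b·(H₀ − H) = 135 × (2.5850 − 2.3937) = 25.82 ms.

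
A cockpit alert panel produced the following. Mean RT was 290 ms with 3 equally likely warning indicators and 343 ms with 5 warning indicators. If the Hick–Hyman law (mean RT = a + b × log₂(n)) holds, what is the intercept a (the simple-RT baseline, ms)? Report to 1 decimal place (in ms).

176.0 ms

Slope: b = (343 − 290) / (log₂ 5 − log₂ 3) = 53/0.7370 = 71.917 ms/bit.
a = RT₁ − b·log₂ n₁ = 290 − 71.917 × 1.5850 = 176.015 ms.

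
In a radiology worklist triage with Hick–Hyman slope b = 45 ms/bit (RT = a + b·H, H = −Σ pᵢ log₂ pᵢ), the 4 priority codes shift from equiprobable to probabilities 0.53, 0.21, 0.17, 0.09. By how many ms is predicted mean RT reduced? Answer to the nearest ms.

13 ms

The RT saving is b·ΔH. Equiprobable H₀ = log₂(4) = 2.0000 bits; with the given probabilities H = 1.7055 bits.
b·(H₀ − H) = 45 × (2.0000 − 1.7055) = 13.25 ms.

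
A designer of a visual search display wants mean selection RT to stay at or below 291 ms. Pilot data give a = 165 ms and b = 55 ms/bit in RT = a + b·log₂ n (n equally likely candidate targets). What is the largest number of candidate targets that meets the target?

Information budget: (291 − 165)/55 = 2.2909 bits, so n ≤ 2^2.2909 = 4.894 → at most 4.

4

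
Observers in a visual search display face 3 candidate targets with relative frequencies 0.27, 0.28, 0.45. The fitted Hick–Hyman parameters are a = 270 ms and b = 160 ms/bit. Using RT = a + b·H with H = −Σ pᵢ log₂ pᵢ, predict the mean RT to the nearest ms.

517 ms

Entropy contributions −pᵢ log₂ pᵢ: 0.5100, 0.5142, 0.5184; sum H = 1.5426 bits.
RT = a + bH = 270 + 160·1.5426 = 516.82 ms.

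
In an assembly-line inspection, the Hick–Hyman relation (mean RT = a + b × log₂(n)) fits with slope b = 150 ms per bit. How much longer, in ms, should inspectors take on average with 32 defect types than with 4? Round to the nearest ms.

Only the slope matters, since a is common to both: ΔRT = b·log₂(n₂/n₁).
log₂(32) − log₂(4) = log₂(32/4) = log₂(8) = 3.
ΔRT = 150 × 3.0000 = 450.000 ms.

450 ms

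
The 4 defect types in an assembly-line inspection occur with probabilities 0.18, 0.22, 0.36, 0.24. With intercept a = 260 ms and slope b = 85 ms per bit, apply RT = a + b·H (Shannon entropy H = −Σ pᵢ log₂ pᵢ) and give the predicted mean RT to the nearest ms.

426 ms

H = 0.18·log₂(1/0.18) + 0.22·log₂(1/0.22) + 0.36·log₂(1/0.36) + 0.24·log₂(1/0.24) = 1.9506 bits.
RT = 260 + 85 × 1.9506 = 425.80 ms.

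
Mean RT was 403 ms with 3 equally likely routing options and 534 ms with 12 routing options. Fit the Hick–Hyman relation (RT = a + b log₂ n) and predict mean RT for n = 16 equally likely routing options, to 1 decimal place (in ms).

561.2 ms

With log₂ n on the abscissa the relation is linear; from the two conditions:
  b = (534 − 403) / (log₂ 12 − log₂ 3) = 131 / (3.5850 − 1.5850) = 65.500 ms/bit
  a = 403 − 65.500 × 1.5850 = 299.185 ms
Then RT(16) = 299.185 + 65.500 × log₂ 16 = 299.185 + 65.500 × 4 ≈ 561.185 ms.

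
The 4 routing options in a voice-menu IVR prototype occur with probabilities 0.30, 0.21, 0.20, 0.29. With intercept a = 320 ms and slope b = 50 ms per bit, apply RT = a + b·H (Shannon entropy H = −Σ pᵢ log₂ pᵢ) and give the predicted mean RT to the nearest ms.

419 ms

Entropy contributions −pᵢ log₂ pᵢ: 0.5211, 0.4728, 0.4644, 0.5179; sum H = 1.9762 bits.
RT = a + bH = 320 + 50·1.9762 = 418.81 ms.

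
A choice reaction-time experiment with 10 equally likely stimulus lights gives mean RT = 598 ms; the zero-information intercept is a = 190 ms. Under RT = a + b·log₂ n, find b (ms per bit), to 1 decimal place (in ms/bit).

122.8 ms/bit

log₂(10) = 3.3219 bits.
b = (RT − a)/log₂ n = (598 − 190) / 3.3219 = 122.820 ms/bit.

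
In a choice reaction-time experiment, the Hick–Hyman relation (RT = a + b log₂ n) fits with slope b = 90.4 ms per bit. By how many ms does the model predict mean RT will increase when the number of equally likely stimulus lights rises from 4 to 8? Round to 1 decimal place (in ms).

The intercept a cancels: ΔRT = b·(log₂ n₂ − log₂ n₁) = b·log₂(n₂/n₁).
log₂(8) − log₂(4) = log₂(8/4) = log₂(2) = 1.
ΔRT = 90.4 × 1.0000 = 90.400 ms.

90.4 ms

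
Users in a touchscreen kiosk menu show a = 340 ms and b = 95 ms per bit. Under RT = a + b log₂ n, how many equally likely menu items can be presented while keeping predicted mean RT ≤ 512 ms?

Set 340 + 95·log₂ n ≤ 512 → log₂ n ≤ (512 − 340)/95 = 1.8105.
So n ≤ 2^1.8105 = 3.508; the largest integer n is 3.

3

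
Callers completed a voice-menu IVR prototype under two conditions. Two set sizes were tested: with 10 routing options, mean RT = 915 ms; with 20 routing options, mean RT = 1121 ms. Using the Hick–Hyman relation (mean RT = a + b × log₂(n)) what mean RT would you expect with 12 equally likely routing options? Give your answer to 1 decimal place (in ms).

Solve the two-equation system in a and b:
  b = (1121 − 915) / (log₂ 20 − log₂ 10) = 206 / (4.3219 − 3.3219) = 206.000 ms/bit
  a = 915 − 206.000 × 3.3219 = 230.683 ms
Then RT(12) = 230.683 + 206.000 × log₂ 12 = 230.683 + 206.000 × 3.5850 ≈ 969.185 ms.

969.2 ms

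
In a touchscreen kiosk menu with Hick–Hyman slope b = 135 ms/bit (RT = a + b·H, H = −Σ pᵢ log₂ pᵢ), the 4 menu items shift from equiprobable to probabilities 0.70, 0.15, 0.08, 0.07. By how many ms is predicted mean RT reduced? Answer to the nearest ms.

Equiprobable entropy H₀ = log₂ 4 = 2.0000 bits.
Skewed entropy H = −Σ pᵢ log₂ pᵢ = 1.3308 bits.
ΔRT = b·(H₀ − H) = 135 × 0.6692 = 90.34 ms.

90 ms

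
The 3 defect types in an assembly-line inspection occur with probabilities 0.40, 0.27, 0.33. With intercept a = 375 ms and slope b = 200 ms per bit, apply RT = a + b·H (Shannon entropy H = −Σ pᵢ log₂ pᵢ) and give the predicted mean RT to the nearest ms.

H = 0.40·log₂(1/0.40) + 0.27·log₂(1/0.27) + 0.33·log₂(1/0.33) = 1.5666 bits.
RT = 375 + 200 × 1.5666 = 688.32 ms.

688 ms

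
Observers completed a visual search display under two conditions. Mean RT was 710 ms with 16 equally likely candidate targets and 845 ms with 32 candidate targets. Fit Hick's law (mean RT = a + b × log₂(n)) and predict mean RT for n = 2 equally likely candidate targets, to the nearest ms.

305 ms

Solve the two-equation system in a and b:
  b = (845 − 710) / (log₂ 32 − log₂ 16) = 135 / (5 − 4) = 135 ms/bit
  a = 710 − 135 × 4 = 170 ms
Then RT(2) = 170 + 135 × log₂ 2 = 170 + 135 × 1 ≈ 305.000 ms.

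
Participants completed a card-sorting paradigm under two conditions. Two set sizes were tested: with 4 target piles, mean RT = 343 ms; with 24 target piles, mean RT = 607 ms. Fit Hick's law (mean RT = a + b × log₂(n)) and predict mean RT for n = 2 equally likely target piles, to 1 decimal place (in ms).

Solve the two-equation system in a and b:
  b = (607 − 343) / (log₂ 24 − log₂ 4) = 264 / (4.5850 − 2) = 102.129 ms/bit
  a = 343 − 102.129 × 2 = 138.742 ms
Then RT(2) = 138.742 + 102.129 × log₂ 2 = 138.742 + 102.129 × 1 ≈ 240.871 ms.

240.9 ms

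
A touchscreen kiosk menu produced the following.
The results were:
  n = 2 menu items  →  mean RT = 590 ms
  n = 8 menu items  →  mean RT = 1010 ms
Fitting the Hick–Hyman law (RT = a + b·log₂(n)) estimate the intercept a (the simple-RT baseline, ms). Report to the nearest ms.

380 ms

Slope: b = (1010 − 590) / (log₂ 8 − log₂ 2) = 420/2.0000 = 210 ms/bit.
Intercept: a = 590 − 210·log₂(2) = 380.000 ms.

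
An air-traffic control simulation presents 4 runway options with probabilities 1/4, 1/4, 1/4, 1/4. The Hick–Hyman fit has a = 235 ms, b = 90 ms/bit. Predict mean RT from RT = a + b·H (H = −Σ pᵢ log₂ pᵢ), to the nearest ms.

415 ms

H = −Σ pᵢ log₂ pᵢ = 0.25·2 + 0.25·2 + 0.25·2 + 0.25·2 = 2.000 bits.
RT = 235 + 90 × 2.000 = 415.00 ms.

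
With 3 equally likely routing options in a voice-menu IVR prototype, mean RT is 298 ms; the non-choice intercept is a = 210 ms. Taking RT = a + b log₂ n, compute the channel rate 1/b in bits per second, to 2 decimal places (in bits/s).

18.01 bits/s

Choice component = 298 − 210 = 88 ms over log₂(3) = 1.5850 bits.
b = 88 / 1.5850 = 55.522 ms/bit, so 1/b = 18.011 bits/s.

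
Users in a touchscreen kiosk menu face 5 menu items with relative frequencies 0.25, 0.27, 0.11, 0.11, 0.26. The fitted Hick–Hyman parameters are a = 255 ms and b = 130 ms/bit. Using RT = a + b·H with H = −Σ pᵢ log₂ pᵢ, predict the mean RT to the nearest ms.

543 ms

Entropy contributions −pᵢ log₂ pᵢ: 0.5000, 0.5100, 0.3503, 0.3503, 0.5053; sum H = 2.2159 bits.
RT = a + bH = 255 + 130·2.2159 = 543.06 ms.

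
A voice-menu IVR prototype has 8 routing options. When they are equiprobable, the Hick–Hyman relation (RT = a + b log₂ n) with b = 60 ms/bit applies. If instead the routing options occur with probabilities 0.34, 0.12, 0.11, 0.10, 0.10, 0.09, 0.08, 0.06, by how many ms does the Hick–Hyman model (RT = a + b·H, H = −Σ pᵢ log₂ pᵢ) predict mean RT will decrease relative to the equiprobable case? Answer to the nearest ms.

14 ms

Equiprobable entropy H₀ = log₂ 8 = 3.0000 bits.
Skewed entropy H = −Σ pᵢ log₂ pᵢ = 2.7586 bits.
ΔRT = b·(H₀ − H) = 60 × 0.2414 = 14.48 ms.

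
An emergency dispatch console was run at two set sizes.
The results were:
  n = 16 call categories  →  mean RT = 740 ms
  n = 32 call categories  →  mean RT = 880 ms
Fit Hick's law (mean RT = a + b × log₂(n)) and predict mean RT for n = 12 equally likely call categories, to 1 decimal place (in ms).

Solve the two-equation system in a and b:
  b = (880 − 740) / (log₂ 32 − log₂ 16) = 140 / (5 − 4) = 140.000 ms/bit
  a = 740 − 140.000 × 4 = 180.000 ms
Then RT(12) = 180.000 + 140.000 × log₂ 12 = 180.000 + 140.000 × 3.5850 ≈ 681.895 ms.

681.9 ms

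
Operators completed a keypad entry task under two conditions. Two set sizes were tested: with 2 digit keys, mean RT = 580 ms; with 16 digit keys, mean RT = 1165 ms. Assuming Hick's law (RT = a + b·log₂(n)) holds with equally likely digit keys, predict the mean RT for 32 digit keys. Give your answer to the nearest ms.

Solve the two-equation system in a and b:
  b = (1165 − 580) / (log₂ 16 − log₂ 2) = 585 / (4 − 1) = 195 ms/bit
  a = 580 − 195 × 1 = 385 ms
Then RT(32) = 385 + 195 × log₂ 32 = 385 + 195 × 5 ≈ 1360.000 ms.

1360 ms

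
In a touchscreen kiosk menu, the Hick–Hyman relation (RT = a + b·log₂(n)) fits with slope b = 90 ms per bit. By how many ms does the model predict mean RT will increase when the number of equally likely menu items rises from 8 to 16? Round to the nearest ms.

90 ms

ΔRT = (a + b log₂ n₂) − (a + b log₂ n₁) = b·(log₂ n₂ − log₂ n₁).
log₂(16) − log₂(8) = log₂(16/8) = log₂(2) = 1.
ΔRT = 90 × 1.0000 = 90.000 ms.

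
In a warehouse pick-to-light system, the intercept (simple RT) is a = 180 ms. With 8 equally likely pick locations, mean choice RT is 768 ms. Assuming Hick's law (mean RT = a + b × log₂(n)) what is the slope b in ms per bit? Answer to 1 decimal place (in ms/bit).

196.0 ms/bit

8 alternatives carry log₂ 8 = 3 bits; the choice cost is 768 − 180 = 588 ms, so b = 588/3 = 196.000 ms/bit.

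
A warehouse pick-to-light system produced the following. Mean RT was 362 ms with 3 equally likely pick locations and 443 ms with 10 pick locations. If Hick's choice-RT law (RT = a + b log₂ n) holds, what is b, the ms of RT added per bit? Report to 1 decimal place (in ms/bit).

46.6 ms/bit

The slope on a log₂ axis is (443 − 362) / (3.3219 − 1.5850) = 46.633 ms/bit.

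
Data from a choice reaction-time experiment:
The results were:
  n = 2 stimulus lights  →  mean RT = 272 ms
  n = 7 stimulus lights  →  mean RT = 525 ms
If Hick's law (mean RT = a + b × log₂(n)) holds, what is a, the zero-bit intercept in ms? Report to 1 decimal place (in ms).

b = (RT₂ − RT₁)/(log₂ n₂ − log₂ n₁) = (525 − 272)/(2.8074 − 1) = 139.984 ms/bit.
a = RT₁ − b·log₂ n₁ = 272 − 139.984 × 1 = 132.016 ms.

132.0 ms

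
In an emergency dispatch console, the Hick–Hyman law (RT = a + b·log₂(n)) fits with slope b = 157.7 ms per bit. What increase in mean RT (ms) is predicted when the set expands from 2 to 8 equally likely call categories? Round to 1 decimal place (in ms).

315.4 ms

Only the slope matters, since a is common to both: ΔRT = b·log₂(n₂/n₁).
log₂(8) − log₂(2) = log₂(8/2) = log₂(4) = 2.
ΔRT = 157.7 × 2.0000 = 315.400 ms.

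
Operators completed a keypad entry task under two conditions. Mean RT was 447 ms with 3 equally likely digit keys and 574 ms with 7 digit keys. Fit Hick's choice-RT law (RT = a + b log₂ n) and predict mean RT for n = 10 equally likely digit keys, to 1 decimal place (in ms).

With log₂ n on the abscissa the relation is linear; from the two conditions:
  b = (574 − 447) / (log₂ 7 − log₂ 3) = 127 / (2.8074 − 1.5850) = 103.895 ms/bit
  a = 447 − 103.895 × 1.5850 = 282.331 ms
Then RT(10) = 282.331 + 103.895 × log₂ 10 = 282.331 + 103.895 × 3.3219 ≈ 627.461 ms.

627.5 ms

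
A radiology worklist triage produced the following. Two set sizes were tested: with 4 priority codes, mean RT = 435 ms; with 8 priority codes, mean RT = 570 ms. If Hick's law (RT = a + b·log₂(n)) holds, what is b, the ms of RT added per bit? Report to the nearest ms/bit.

135 ms/bit

The slope on a log₂ axis is (570 − 435) / (3 − 2) = 135 ms/bit.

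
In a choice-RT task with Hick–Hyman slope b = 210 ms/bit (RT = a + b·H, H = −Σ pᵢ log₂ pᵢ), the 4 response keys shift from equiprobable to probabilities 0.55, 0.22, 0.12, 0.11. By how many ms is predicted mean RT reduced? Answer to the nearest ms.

69 ms

Equiprobable entropy H₀ = log₂ 4 = 2.0000 bits.
Skewed entropy H = −Σ pᵢ log₂ pᵢ = 1.6723 bits.
ΔRT = b·(H₀ − H) = 210 × 0.3277 = 68.82 ms.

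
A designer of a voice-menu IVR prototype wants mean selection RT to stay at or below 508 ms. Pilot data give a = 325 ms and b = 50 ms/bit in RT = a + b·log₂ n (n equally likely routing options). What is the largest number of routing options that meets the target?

12

Information budget: (508 − 325)/50 = 3.6600 bits, so n ≤ 2^3.6600 = 12.641 → at most 12.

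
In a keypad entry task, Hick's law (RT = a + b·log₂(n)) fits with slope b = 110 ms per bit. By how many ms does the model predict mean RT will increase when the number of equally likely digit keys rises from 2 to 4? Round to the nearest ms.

ΔRT = (a + b log₂ n₂) − (a + b log₂ n₁) = b·(log₂ n₂ − log₂ n₁).
log₂(4) − log₂(2) = log₂(4/2) = log₂(2) = 1.
ΔRT = 110 × 1.0000 = 110.000 ms.

110 ms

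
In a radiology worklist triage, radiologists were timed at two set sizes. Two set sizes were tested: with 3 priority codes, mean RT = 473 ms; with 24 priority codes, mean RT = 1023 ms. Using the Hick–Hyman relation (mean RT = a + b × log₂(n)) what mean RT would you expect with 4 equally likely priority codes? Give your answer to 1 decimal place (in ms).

549.1 ms

With log₂ n on the abscissa the relation is linear; from the two conditions:
  b = (1023 − 473) / (log₂ 24 − log₂ 3) = 550 / (4.5850 − 1.5850) = 183.333 ms/bit
  a = 473 − 183.333 × 1.5850 = 182.424 ms
Then RT(4) = 182.424 + 183.333 × log₂ 4 = 182.424 + 183.333 × 2 ≈ 549.090 ms.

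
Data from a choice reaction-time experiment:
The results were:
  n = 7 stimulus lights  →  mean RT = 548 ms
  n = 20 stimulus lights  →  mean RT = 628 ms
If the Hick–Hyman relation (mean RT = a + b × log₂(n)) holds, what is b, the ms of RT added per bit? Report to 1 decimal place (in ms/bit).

52.8 ms/bit

The slope on a log₂ axis is (628 − 548) / (4.3219 − 2.8074) = 52.820 ms/bit.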